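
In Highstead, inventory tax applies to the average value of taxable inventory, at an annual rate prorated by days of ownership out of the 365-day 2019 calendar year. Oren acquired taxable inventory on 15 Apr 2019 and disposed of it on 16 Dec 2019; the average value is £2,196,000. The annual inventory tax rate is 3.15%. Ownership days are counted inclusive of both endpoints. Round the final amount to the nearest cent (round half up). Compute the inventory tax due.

£46,621.38

Days held (15 Apr – 16 Dec 2019): 246 out of 365
Tax = £2,196,000 × 3.15% × 246/365 = £46,621.3808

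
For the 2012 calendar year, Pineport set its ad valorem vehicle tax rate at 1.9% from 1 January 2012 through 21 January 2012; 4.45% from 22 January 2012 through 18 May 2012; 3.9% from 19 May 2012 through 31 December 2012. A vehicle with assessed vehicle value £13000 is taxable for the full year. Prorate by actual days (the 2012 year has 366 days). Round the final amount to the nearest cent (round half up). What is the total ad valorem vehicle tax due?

1 January – 21 January 2012: 21 days at 1.9% → £13000 × 1.9% × 21/366 = £14.1721
22 January – 18 May 2012: 118 days at 4.45% → £13000 × 4.45% × 118/366 = £186.5109
19 May – 31 December 2012: 227 days at 3.9% → £13000 × 3.9% × 227/366 = £314.4508
Total = £515.1339

£515.13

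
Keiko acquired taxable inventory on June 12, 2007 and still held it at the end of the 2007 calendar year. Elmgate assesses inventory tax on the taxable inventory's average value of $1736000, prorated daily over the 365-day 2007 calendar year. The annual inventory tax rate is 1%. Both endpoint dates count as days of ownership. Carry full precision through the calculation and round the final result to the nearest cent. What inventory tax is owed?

Days held (June 12 – December 31, 2007): 203 out of 365
Tax = $1736000 × 1% × 203/365 = $9655.0137

$9655.01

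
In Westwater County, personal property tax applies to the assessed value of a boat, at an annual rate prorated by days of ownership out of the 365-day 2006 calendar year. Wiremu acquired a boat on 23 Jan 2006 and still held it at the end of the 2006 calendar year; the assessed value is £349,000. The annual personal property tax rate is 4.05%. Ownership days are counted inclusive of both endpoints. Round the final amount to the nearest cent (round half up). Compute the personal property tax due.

Days held (23 Jan – 31 Dec 2006): 343 out of 365
Tax = £349,000 × 4.05% × 343/365 = £13,282.5575

£13,282.56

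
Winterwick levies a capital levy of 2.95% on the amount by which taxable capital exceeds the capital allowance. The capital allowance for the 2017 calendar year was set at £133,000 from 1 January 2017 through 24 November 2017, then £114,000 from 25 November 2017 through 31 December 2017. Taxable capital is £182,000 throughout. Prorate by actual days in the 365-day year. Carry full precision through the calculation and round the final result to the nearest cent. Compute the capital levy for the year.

1 January – 24 November 2017: 328 days, exemption £133,000 → (£182,000 − £133,000) × 2.95% × 328/365 = £1,298.9699
25 November – 31 December 2017: 37 days, exemption £114,000 → (£182,000 − £114,000) × 2.95% × 37/365 = £203.3479
Total = £1,502.3178

£1,502.32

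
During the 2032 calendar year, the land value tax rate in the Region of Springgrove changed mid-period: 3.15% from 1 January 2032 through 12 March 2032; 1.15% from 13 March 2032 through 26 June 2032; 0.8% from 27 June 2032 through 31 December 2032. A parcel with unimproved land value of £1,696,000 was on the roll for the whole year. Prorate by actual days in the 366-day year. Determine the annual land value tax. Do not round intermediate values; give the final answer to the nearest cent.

£23,127.69

1 January – 12 March 2032: 72 days at 3.15% → £1,696,000 × 3.15% × 72/366 = £10,509.6393
13 March – 26 June 2032: 106 days at 1.15% → £1,696,000 × 1.15% × 106/366 = £5,648.6995
27 June – 31 December 2032: 188 days at 0.8% → £1,696,000 × 0.8% × 188/366 = £6,969.3552
Total = £23,127.6940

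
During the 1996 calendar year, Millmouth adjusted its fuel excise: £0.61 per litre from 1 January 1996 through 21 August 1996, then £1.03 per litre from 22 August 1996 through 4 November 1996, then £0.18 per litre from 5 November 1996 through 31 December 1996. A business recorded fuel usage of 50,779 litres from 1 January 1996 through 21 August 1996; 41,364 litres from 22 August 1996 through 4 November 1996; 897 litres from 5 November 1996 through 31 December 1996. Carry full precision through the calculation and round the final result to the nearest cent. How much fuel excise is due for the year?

£73,741.57

1 January – 21 August 1996: 50,779 litres at £0.61/litre → £30,975.19
22 August – 4 November 1996: 41,364 litres at £1.03/litre → £42,604.92
5 November – 31 December 1996: 897 litres at £0.18/litre → £161.46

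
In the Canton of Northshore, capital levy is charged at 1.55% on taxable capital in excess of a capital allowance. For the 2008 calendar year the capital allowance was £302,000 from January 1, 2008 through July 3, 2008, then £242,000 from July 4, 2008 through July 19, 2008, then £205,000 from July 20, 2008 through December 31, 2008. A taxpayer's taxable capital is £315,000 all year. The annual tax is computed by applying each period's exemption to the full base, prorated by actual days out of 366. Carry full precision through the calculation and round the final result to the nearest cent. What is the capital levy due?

January 1 – July 3, 2008: 185 days, exemption £302,000 → (£315,000 − £302,000) × 1.55% × 185/366 = £101.8511
July 4 – July 19, 2008: 16 days, exemption £242,000 → (£315,000 − £242,000) × 1.55% × 16/366 = £49.4645
July 20 – December 31, 2008: 165 days, exemption £205,000 → (£315,000 − £205,000) × 1.55% × 165/366 = £768.6475
Total = £919.9631

£919.96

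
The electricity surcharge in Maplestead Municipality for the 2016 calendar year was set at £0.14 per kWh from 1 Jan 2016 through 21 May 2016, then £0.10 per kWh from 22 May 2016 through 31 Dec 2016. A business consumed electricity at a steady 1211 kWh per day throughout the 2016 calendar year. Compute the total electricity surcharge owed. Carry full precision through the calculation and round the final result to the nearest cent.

1 Jan – 21 May 2016: 142 days × 1211 kWh/day = 171,962 kWh at £0.14/kWh → £24074.68
22 May – 31 Dec 2016: 224 days × 1211 kWh/day = 271,264 kWh at £0.10/kWh → £27126.40

£51201.08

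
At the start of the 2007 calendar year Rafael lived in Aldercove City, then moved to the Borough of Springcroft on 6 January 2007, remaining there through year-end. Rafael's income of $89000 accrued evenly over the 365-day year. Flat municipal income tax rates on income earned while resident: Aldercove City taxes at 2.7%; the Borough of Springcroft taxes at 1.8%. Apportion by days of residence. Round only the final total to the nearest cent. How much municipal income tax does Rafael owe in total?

Aldercove City, 1 January – 5 January 2007: 5 days → $89000 × 2.7% × 5/365 = $32.9178
The Borough of Springcroft, 6 January – 31 December 2007: 360 days → $89000 × 1.8% × 360/365 = $1580.0548
Total = $1612.9726

$1612.97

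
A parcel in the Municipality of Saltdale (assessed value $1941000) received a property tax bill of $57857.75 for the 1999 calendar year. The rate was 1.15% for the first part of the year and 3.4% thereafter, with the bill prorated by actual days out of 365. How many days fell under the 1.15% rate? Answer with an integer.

68 days

Let d = days at the first rate; then 365 − d days at the second rate.
$1941000 × [1.15%·d + 3.4%·(365−d)] / 365 = $57857.75
Solving gives d = 68, so the new rate took effect on March 10, 1999.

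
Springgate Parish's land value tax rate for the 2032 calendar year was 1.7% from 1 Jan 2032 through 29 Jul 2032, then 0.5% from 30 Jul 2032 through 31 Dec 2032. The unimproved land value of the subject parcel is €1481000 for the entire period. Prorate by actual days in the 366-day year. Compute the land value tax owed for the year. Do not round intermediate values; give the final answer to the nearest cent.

1 Jan – 29 Jul 2032: 211 days at 1.7% → €1481000 × 1.7% × 211/366 = €14514.6093
30 Jul – 31 Dec 2032: 155 days at 0.5% → €1481000 × 0.5% × 155/366 = €3135.9973
Total = €17650.6066

€17650.61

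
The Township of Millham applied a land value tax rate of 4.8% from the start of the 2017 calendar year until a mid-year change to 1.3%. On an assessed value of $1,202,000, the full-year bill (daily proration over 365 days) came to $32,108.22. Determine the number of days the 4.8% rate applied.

143 days

Let d = days at the first rate; then 365 − d days at the second rate.
$1,202,000 × [4.8%·d + 1.3%·(365−d)] / 365 = $32,108.22
Solving gives d = 143, so the new rate took effect on May 24, 2017.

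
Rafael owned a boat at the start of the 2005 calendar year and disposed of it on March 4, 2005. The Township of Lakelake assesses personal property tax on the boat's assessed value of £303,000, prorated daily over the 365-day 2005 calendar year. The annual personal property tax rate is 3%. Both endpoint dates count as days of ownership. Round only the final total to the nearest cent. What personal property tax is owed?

£1,568.96

Days held (January 1 – March 4, 2005): 63 out of 365
Tax = £303,000 × 3% × 63/365 = £1,568.9589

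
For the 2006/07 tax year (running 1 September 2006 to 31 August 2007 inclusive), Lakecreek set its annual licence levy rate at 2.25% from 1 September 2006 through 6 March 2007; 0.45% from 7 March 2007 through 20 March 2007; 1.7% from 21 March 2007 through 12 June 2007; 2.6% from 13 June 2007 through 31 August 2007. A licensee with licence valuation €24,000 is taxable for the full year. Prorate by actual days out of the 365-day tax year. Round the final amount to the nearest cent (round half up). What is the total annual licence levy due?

€511.46

1 September 2006 – 6 March 2007: 187 days at 2.25% → €24,000 × 2.25% × 187/365 = €276.6575
7 March – 20 March 2007: 14 days at 0.45% → €24,000 × 0.45% × 14/365 = €4.1425
21 March – 12 June 2007: 84 days at 1.7% → €24,000 × 1.7% × 84/365 = €93.8959
13 June – 31 August 2007: 80 days at 2.6% → €24,000 × 2.6% × 80/365 = €136.7671
Total = €511.4630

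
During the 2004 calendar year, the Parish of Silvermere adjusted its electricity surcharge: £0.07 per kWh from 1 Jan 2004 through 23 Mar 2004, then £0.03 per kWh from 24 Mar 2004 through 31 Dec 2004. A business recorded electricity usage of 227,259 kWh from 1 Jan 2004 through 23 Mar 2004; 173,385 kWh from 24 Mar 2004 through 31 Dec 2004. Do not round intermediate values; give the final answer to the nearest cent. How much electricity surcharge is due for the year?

£21109.68

1 Jan – 23 Mar 2004: 227,259 kWh at £0.07/kWh → £15908.13
24 Mar – 31 Dec 2004: 173,385 kWh at £0.03/kWh → £5201.55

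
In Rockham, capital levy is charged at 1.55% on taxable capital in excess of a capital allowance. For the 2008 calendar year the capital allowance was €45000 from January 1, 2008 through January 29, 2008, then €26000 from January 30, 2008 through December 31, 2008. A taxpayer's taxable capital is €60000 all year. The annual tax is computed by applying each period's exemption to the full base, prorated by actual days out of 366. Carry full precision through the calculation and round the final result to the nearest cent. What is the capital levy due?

January 1 – January 29, 2008: 29 days, exemption €45000 → (€60000 − €45000) × 1.55% × 29/366 = €18.4221
January 30 – December 31, 2008: 337 days, exemption €26000 → (€60000 − €26000) × 1.55% × 337/366 = €485.2432
Total = €503.6653

€503.67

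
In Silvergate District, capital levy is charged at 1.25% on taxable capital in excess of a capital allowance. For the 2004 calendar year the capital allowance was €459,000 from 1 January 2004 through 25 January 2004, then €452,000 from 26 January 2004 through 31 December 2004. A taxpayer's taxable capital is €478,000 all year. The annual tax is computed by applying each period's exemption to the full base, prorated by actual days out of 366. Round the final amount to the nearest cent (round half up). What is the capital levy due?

1 January – 25 January 2004: 25 days, exemption €459,000 → (€478,000 − €459,000) × 1.25% × 25/366 = €16.2227
26 January – 31 December 2004: 341 days, exemption €452,000 → (€478,000 − €452,000) × 1.25% × 341/366 = €302.8005
Total = €319.0232

€319.02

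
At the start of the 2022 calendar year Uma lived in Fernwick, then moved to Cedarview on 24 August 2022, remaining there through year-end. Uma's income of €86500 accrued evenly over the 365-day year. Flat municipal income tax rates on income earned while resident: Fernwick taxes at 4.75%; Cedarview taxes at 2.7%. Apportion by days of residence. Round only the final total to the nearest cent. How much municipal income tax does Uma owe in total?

Fernwick, 1 January – 23 August 2022: 235 days → €86500 × 4.75% × 235/365 = €2645.3596
Cedarview, 24 August – 31 December 2022: 130 days → €86500 × 2.7% × 130/365 = €831.8219
Total = €3477.1815

€3477.18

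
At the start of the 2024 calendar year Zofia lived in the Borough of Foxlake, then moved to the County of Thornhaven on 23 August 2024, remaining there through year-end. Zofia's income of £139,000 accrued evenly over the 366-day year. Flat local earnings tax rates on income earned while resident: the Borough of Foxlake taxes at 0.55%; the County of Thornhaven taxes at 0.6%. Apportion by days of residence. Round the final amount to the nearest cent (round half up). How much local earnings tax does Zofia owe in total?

£789.38

The Borough of Foxlake, 1 January – 22 August 2024: 235 days → £139,000 × 0.55% × 235/366 = £490.8675
The County of Thornhaven, 23 August – 31 December 2024: 131 days → £139,000 × 0.6% × 131/366 = £298.5082
Total = £789.3757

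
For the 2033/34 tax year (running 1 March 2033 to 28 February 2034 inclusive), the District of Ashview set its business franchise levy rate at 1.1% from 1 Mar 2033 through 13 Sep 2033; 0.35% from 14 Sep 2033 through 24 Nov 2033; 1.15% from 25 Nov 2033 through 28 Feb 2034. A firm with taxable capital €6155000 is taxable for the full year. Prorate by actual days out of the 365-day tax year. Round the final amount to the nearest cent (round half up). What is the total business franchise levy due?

€59408.40

1 Mar – 13 Sep 2033: 197 days at 1.1% → €6155000 × 1.1% × 197/365 = €36542.1507
14 Sep – 24 Nov 2033: 72 days at 0.35% → €6155000 × 0.35% × 72/365 = €4249.4795
25 Nov 2033 – 28 Feb 2034: 96 days at 1.15% → €6155000 × 1.15% × 96/365 = €18616.7671
Total = €59408.3973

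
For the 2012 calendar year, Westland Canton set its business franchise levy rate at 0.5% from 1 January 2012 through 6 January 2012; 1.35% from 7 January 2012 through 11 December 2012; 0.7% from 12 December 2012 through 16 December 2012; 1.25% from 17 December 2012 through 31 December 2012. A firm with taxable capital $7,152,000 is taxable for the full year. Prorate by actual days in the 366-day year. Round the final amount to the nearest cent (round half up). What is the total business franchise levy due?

1 January – 6 January 2012: 6 days at 0.5% → $7,152,000 × 0.5% × 6/366 = $586.2295
7 January – 11 December 2012: 340 days at 1.35% → $7,152,000 × 1.35% × 340/366 = $89,693.1148
12 December – 16 December 2012: 5 days at 0.7% → $7,152,000 × 0.7% × 5/366 = $683.9344
17 December – 31 December 2012: 15 days at 1.25% → $7,152,000 × 1.25% × 15/366 = $3,663.9344
Total = $94,627.2131

$94,627.21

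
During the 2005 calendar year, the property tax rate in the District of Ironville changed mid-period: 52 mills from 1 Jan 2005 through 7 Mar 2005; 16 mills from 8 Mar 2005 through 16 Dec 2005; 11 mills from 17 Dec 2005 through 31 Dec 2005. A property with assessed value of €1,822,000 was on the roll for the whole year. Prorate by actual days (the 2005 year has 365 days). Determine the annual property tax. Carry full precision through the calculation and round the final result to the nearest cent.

€40,638.09

1 Jan – 7 Mar 2005: 66 days at 52 mills → €1,822,000 × 5.2% × 66/365 = €17,131.7918
8 Mar – 16 Dec 2005: 284 days at 16 mills → €1,822,000 × 1.6% × 284/365 = €22,682.6521
17 Dec – 31 Dec 2005: 15 days at 11 mills → €1,822,000 × 1.1% × 15/365 = €823.6438
Total = €40,638.0877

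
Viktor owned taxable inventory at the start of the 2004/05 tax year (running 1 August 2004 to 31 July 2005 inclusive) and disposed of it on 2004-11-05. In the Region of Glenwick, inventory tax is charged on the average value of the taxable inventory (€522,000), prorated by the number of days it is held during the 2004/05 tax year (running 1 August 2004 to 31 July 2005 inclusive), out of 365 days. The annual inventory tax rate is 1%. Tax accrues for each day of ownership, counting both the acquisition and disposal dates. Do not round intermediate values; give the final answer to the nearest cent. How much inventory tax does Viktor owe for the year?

€1,387.23

Days held (2004-08-01 to 2004-11-05): 97 out of 365
Tax = €522,000 × 1% × 97/365 = €1,387.2329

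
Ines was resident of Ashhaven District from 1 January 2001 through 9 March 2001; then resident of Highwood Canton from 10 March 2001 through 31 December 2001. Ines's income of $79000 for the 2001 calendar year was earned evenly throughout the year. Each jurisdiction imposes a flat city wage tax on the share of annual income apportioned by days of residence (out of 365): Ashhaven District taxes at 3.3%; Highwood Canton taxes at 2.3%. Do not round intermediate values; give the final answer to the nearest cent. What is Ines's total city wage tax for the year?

$1964.18

Ashhaven District, 1 January – 9 March 2001: 68 days → $79000 × 3.3% × 68/365 = $485.6877
Highwood Canton, 10 March – 31 December 2001: 297 days → $79000 × 2.3% × 297/365 = $1478.4904
Total = $1964.1781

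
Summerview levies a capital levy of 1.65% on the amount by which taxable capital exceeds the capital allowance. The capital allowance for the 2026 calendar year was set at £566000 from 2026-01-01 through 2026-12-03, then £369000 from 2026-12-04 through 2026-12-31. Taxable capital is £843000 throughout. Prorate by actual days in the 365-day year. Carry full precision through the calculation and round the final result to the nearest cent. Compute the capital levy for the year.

£4819.85

2026-01-01 to 2026-12-03: 337 days, exemption £566000 → (£843000 − £566000) × 1.65% × 337/365 = £4219.8863
2026-12-04 to 2026-12-31: 28 days, exemption £369000 → (£843000 − £369000) × 1.65% × 28/365 = £599.9671
Total = £4819.8534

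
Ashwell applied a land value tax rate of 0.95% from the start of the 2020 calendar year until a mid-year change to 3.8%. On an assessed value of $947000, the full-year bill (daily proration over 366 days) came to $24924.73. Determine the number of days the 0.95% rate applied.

Let d = days at the first rate; then 366 − d days at the second rate.
$947000 × [0.95%·d + 3.8%·(366−d)] / 366 = $24924.73
Solving gives d = 150, so the new rate took effect on 30 May 2020.

150 days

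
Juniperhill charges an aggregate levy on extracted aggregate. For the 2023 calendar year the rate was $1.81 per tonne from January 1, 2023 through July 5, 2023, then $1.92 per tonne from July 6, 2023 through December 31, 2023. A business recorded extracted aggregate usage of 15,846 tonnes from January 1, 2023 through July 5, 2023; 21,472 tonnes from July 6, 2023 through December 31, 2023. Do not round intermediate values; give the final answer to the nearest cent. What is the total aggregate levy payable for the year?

$69,907.50

January 1 – July 5, 2023: 15,846 tonnes at $1.81/tonne → $28,681.26
July 6 – December 31, 2023: 21,472 tonnes at $1.92/tonne → $41,226.24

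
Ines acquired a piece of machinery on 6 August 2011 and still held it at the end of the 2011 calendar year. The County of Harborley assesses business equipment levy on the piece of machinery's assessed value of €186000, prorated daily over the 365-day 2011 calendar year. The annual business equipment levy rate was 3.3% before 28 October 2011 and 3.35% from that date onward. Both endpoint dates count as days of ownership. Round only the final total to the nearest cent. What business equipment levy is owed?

€2505.39

6 August – 27 October 2011: 83 days at 3.3% → €186000 × 3.3% × 83/365 = €1395.7644
28 October – 31 December 2011: 65 days at 3.35% → €186000 × 3.35% × 65/365 = €1109.6301
Total = €2505.3945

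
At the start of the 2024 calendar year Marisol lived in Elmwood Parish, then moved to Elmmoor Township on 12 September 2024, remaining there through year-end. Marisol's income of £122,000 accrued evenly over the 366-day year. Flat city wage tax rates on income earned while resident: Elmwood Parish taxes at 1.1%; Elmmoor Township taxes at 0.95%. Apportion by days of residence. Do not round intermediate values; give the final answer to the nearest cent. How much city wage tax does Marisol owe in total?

Elmwood Parish, 1 January – 11 September 2024: 255 days → £122,000 × 1.1% × 255/366 = £935.0000
Elmmoor Township, 12 September – 31 December 2024: 111 days → £122,000 × 0.95% × 111/366 = £351.5000
Total = £1,286.5000

£1,286.50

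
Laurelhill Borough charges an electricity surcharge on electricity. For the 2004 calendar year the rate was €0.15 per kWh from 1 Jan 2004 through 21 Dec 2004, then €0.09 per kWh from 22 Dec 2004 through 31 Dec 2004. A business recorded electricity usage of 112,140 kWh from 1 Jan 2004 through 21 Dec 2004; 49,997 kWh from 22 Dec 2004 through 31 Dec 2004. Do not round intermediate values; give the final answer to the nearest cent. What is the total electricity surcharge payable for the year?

1 Jan – 21 Dec 2004: 112,140 kWh at €0.15/kWh → €16,821.00
22 Dec – 31 Dec 2004: 49,997 kWh at €0.09/kWh → €4,499.73

€21,320.73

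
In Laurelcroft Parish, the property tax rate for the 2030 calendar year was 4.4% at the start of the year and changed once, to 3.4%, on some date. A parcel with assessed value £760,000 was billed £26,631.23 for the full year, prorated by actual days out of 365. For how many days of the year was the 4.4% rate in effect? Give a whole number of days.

Let d = days at the first rate; then 365 − d days at the second rate.
£760,000 × [4.4%·d + 3.4%·(365−d)] / 365 = £26,631.23
Solving gives d = 38, so the new rate took effect on February 8, 2030.

38 days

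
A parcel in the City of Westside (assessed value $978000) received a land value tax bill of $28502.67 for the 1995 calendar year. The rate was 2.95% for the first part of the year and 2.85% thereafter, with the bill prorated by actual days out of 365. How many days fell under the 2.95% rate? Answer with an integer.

235 days

Let d = days at the first rate; then 365 − d days at the second rate.
$978000 × [2.95%·d + 2.85%·(365−d)] / 365 = $28502.67
Solving gives d = 235, so the new rate took effect on August 24, 1995.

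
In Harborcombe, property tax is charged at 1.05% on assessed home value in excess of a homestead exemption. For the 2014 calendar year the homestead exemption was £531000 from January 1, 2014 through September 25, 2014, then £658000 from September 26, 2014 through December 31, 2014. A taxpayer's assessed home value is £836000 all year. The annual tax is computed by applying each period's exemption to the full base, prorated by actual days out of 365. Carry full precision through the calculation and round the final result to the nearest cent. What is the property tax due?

£2848.12

January 1 – September 25, 2014: 268 days, exemption £531000 → (£836000 − £531000) × 1.05% × 268/365 = £2351.4247
September 26 – December 31, 2014: 97 days, exemption £658000 → (£836000 − £658000) × 1.05% × 97/365 = £496.6932
Total = £2848.1178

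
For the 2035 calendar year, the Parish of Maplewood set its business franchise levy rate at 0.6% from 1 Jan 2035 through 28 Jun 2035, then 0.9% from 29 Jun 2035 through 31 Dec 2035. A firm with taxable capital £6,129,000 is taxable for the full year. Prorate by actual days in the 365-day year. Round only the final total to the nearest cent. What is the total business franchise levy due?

£46,143.81

1 Jan – 28 Jun 2035: 179 days at 0.6% → £6,129,000 × 0.6% × 179/365 = £18,034.3726
29 Jun – 31 Dec 2035: 186 days at 0.9% → £6,129,000 × 0.9% × 186/365 = £28,109.4411
Total = £46,143.8137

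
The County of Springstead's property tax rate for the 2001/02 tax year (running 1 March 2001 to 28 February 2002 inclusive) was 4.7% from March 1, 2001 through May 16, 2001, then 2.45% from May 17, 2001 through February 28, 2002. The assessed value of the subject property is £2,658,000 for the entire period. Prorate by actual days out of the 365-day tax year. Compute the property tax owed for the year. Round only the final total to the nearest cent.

March 1 – May 16, 2001: 77 days at 4.7% → £2,658,000 × 4.7% × 77/365 = £26,354.2521
May 17, 2001 – February 28, 2002: 288 days at 2.45% → £2,658,000 × 2.45% × 288/365 = £51,383.1452
Total = £77,737.3973

£77,737.40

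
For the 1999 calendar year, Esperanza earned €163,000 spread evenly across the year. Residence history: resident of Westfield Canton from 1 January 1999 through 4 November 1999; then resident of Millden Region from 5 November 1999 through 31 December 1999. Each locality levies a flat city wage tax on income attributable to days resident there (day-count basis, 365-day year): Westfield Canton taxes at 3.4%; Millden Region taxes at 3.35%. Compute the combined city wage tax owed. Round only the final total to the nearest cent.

€5,529.27

Westfield Canton, 1 January – 4 November 1999: 308 days → €163,000 × 3.4% × 308/365 = €4,676.5370
Millden Region, 5 November – 31 December 1999: 57 days → €163,000 × 3.35% × 57/365 = €852.7356
Total = €5,529.2726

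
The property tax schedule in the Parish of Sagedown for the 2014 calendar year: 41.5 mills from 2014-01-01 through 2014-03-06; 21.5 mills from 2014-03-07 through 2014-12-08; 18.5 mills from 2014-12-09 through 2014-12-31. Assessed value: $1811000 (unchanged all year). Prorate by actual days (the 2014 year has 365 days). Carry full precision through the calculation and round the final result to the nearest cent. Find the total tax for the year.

$45044.28

2014-01-01 to 2014-03-06: 65 days at 41.5 mills → $1811000 × 4.15% × 65/365 = $13384.0342
2014-03-07 to 2014-12-08: 277 days at 21.5 mills → $1811000 × 2.15% × 277/365 = $29549.0699
2014-12-09 to 2014-12-31: 23 days at 18.5 mills → $1811000 × 1.85% × 23/365 = $2111.1795
Total = $45044.2836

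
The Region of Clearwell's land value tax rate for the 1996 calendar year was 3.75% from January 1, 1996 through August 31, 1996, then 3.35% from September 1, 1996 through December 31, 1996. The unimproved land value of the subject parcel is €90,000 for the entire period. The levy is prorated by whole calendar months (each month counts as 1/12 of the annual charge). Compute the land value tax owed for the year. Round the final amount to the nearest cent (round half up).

January 1 – August 31, 1996: 8 months at 3.75% → €90,000 × 3.75% × 8/12 = €2,250.0000
September 1 – December 31, 1996: 4 months at 3.35% → €90,000 × 3.35% × 4/12 = €1,005.0000
Total = €3,255.0000

€3,255.00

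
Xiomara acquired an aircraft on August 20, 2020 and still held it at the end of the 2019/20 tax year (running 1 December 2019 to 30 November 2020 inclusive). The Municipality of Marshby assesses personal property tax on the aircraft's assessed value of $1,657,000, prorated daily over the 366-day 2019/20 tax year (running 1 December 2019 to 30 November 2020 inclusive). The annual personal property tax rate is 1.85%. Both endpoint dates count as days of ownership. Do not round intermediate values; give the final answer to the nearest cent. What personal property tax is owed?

$8,626.81

Days held (August 20 – November 30, 2020): 103 out of 366
Tax = $1,657,000 × 1.85% × 103/366 = $8,626.8128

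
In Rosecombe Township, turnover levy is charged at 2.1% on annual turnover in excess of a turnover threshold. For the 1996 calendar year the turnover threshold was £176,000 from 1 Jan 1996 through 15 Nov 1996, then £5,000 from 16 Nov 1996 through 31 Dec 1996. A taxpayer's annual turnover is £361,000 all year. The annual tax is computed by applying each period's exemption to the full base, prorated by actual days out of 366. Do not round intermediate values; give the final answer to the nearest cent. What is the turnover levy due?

£4,336.33

1 Jan – 15 Nov 1996: 320 days, exemption £176,000 → (£361,000 − £176,000) × 2.1% × 320/366 = £3,396.7213
16 Nov – 31 Dec 1996: 46 days, exemption £5,000 → (£361,000 − £5,000) × 2.1% × 46/366 = £939.6066
Total = £4,336.3279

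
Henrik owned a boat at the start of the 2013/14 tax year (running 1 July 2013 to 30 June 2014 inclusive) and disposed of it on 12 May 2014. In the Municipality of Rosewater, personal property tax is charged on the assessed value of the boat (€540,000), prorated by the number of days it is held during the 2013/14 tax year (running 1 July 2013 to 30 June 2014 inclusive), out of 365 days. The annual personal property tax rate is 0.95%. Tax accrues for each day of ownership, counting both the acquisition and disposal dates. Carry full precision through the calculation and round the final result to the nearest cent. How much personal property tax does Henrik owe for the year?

Days held (1 July 2013 – 12 May 2014): 316 out of 365
Tax = €540,000 × 0.95% × 316/365 = €4,441.3151

€4,441.32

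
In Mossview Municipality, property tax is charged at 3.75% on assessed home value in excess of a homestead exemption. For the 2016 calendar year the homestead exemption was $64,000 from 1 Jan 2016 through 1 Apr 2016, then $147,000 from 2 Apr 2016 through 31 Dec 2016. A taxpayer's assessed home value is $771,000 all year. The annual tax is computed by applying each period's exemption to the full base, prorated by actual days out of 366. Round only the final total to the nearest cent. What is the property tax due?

1 Jan – 1 Apr 2016: 92 days, exemption $64,000 → ($771,000 − $64,000) × 3.75% × 92/366 = $6,664.3443
2 Apr – 31 Dec 2016: 274 days, exemption $147,000 → ($771,000 − $147,000) × 3.75% × 274/366 = $17,518.0328
Total = $24,182.3770

$24,182.38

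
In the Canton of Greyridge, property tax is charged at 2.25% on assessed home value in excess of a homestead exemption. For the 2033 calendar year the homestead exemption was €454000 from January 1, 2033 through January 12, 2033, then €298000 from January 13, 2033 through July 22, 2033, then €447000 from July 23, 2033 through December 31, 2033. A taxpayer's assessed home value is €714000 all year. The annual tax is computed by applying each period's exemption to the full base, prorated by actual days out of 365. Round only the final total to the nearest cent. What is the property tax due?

January 1 – January 12, 2033: 12 days, exemption €454000 → (€714000 − €454000) × 2.25% × 12/365 = €192.3288
January 13 – July 22, 2033: 191 days, exemption €298000 → (€714000 − €298000) × 2.25% × 191/365 = €4897.9726
July 23 – December 31, 2033: 162 days, exemption €447000 → (€714000 − €447000) × 2.25% × 162/365 = €2666.3425
Total = €7756.6438

€7756.64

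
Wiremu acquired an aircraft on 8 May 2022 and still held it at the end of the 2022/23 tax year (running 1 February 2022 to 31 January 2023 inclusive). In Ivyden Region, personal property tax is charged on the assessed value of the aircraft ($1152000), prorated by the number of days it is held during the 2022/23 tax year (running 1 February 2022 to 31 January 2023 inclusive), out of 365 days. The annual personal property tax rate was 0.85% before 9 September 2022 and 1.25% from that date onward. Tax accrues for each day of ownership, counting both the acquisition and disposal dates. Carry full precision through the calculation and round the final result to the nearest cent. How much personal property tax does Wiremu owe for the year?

$9047.15

8 May – 8 September 2022: 124 days at 0.85% → $1152000 × 0.85% × 124/365 = $3326.5973
9 September 2022 – 31 January 2023: 145 days at 1.25% → $1152000 × 1.25% × 145/365 = $5720.5479
Total = $9047.1452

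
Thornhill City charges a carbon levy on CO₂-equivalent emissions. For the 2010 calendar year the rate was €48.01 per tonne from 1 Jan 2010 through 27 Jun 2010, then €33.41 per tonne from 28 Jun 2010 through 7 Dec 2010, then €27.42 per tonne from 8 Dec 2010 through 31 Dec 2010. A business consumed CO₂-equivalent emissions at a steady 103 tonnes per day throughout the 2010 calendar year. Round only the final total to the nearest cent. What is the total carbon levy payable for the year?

1 Jan – 27 Jun 2010: 178 days × 103 tonnes/day = 18,334 tonnes at €48.01/tonne → €880,215.34
28 Jun – 7 Dec 2010: 163 days × 103 tonnes/day = 16,789 tonnes at €33.41/tonne → €560,920.49
8 Dec – 31 Dec 2010: 24 days × 103 tonnes/day = 2,472 tonnes at €27.42/tonne → €67,782.24

€1,508,918.07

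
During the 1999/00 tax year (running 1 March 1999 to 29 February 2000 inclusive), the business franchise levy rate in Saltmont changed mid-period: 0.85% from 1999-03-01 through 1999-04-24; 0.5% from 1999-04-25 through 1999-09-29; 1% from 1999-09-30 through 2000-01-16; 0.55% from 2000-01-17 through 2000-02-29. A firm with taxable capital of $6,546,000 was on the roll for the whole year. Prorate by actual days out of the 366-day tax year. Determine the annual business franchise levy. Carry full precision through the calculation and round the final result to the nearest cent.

1999-03-01 to 1999-04-24: 55 days at 0.85% → $6,546,000 × 0.85% × 55/366 = $8,361.3525
1999-04-25 to 1999-09-29: 158 days at 0.5% → $6,546,000 × 0.5% × 158/366 = $14,129.3443
1999-09-30 to 2000-01-16: 109 days at 1% → $6,546,000 × 1% × 109/366 = $19,494.9180
2000-01-17 to 2000-02-29: 44 days at 0.55% → $6,546,000 × 0.55% × 44/366 = $4,328.2295
Total = $46,313.8443

$46,313.84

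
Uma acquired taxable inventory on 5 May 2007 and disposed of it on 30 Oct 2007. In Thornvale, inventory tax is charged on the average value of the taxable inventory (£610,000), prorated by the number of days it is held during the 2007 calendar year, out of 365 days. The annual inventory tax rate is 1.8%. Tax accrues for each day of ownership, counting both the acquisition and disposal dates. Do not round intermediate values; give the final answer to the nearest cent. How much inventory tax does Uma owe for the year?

£5,384.71

Days held (5 May – 30 Oct 2007): 179 out of 365
Tax = £610,000 × 1.8% × 179/365 = £5,384.7123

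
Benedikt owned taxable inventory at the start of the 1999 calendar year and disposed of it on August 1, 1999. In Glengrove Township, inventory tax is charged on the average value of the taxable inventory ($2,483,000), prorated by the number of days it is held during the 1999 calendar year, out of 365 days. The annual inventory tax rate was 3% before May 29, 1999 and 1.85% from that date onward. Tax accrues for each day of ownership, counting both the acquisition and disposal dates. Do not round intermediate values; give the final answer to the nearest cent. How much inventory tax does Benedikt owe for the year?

$38,384.46

January 1 – May 28, 1999: 148 days at 3% → $2,483,000 × 3% × 148/365 = $30,204.1644
May 29 – August 1, 1999: 65 days at 1.85% → $2,483,000 × 1.85% × 65/365 = $8,180.2945
Total = $38,384.4589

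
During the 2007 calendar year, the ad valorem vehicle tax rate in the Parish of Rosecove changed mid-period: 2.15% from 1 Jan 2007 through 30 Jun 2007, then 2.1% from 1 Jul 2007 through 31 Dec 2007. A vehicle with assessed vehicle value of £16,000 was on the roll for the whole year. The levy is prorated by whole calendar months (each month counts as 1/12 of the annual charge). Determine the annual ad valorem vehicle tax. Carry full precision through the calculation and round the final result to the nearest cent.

£340.00

1 Jan – 30 Jun 2007: 6 months at 2.15% → £16,000 × 2.15% × 6/12 = £172.0000
1 Jul – 31 Dec 2007: 6 months at 2.1% → £16,000 × 2.1% × 6/12 = £168.0000
Total = £340.0000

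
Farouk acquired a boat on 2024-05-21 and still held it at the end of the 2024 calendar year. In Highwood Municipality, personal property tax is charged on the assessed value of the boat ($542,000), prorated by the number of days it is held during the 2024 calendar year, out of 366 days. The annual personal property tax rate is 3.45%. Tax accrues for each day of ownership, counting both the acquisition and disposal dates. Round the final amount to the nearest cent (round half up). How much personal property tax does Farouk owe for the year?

$11,495.29

Days held (2024-05-21 to 2024-12-31): 225 out of 366
Tax = $542,000 × 3.45% × 225/366 = $11,495.2869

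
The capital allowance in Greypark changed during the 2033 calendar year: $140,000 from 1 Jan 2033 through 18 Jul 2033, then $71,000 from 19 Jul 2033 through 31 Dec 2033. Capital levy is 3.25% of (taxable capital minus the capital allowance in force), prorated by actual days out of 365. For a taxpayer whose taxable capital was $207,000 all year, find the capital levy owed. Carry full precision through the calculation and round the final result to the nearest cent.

1 Jan – 18 Jul 2033: 199 days, exemption $140,000 → ($207,000 − $140,000) × 3.25% × 199/365 = $1,187.1849
19 Jul – 31 Dec 2033: 166 days, exemption $71,000 → ($207,000 − $71,000) × 3.25% × 166/365 = $2,010.1918
Total = $3,197.3767

$3,197.38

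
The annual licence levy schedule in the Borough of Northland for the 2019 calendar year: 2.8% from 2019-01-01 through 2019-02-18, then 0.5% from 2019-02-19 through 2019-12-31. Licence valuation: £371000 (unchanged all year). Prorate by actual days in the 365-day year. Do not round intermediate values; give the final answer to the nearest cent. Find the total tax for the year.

£3000.53

2019-01-01 to 2019-02-18: 49 days at 2.8% → £371000 × 2.8% × 49/365 = £1394.5534
2019-02-19 to 2019-12-31: 316 days at 0.5% → £371000 × 0.5% × 316/365 = £1605.9726
Total = £3000.5260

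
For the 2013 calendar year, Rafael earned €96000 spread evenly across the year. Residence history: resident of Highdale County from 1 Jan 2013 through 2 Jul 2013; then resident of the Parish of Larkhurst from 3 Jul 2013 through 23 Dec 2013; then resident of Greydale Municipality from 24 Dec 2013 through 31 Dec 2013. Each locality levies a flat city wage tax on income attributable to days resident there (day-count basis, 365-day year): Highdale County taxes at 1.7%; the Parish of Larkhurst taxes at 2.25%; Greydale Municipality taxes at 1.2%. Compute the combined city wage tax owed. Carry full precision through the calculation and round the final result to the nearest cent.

Highdale County, 1 Jan – 2 Jul 2013: 183 days → €96000 × 1.7% × 183/365 = €818.2356
The Parish of Larkhurst, 3 Jul – 23 Dec 2013: 174 days → €96000 × 2.25% × 174/365 = €1029.6986
Greydale Municipality, 24 Dec – 31 Dec 2013: 8 days → €96000 × 1.2% × 8/365 = €25.2493
Total = €1873.1836

€1873.18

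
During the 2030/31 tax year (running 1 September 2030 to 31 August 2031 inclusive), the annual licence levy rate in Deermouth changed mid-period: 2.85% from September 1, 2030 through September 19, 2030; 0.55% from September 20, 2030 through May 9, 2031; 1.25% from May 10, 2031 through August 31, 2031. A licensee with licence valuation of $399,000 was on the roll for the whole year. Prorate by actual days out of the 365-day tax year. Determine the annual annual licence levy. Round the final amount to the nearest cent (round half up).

$3,544.54

September 1 – September 19, 2030: 19 days at 2.85% → $399,000 × 2.85% × 19/365 = $591.9411
September 20, 2030 – May 9, 2031: 232 days at 0.55% → $399,000 × 0.55% × 232/365 = $1,394.8603
May 10 – August 31, 2031: 114 days at 1.25% → $399,000 × 1.25% × 114/365 = $1,557.7397
Total = $3,544.5411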